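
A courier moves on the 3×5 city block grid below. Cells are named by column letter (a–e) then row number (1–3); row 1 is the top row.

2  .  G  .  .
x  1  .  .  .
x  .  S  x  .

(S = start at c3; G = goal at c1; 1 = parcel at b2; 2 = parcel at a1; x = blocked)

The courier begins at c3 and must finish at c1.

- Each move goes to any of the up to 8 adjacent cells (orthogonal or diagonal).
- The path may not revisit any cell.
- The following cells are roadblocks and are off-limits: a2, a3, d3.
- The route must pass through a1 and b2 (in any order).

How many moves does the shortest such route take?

4

Any route passes through a1 and b2 in some order between c3 and c1. Summing Chebyshev distances along each leg and taking the cheapest ordering (c3 → b2 → a1 → c1) gives a lower bound of 1 + 1 + 2 = 4 moves.
A route of 4 moves achieves this: c3 → b2 → a1 → b1 → c1.
Since 4 matches the lower bound, it is optimal.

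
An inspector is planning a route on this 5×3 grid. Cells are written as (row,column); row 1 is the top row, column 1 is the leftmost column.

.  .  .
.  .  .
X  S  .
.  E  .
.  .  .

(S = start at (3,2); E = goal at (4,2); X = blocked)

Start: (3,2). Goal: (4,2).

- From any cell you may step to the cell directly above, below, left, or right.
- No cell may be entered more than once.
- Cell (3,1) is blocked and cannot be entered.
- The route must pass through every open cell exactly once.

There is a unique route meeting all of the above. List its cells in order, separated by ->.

(3,2) -> (2,2) -> (2,1) -> (1,1) -> (1,2) -> (1,3) -> (2,3) -> (3,3) -> (4,3) -> (5,3) -> (5,2) -> (5,1) -> (4,1) -> (4,2)

Need to visit all 14 open cells exactly once, starting at (3,2) and ending at (4,2).
Route from (3,2): up to (2,2), left to (2,1), up to (1,1), 2× right (reaching (1,3)), 4× down (reaching (5,3)), 2× left (reaching (5,1)), up to (4,1), right to (4,2) — 13 moves in all.
Check: all 14 open cells covered.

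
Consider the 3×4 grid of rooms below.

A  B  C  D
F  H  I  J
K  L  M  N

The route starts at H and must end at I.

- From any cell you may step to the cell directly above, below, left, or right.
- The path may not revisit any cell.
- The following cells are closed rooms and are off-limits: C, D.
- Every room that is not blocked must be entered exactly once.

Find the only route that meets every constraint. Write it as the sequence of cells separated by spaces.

H B A F K L M N J I

Need to visit all 10 open cells exactly once, starting at H and ending at I.
Cell N has only two open neighbours (J and M), so the path must pass straight through it: one of those is the cell it's entered from and the other is where it exits.
Route from H: up 1 to B, left 1 to A, down 2 to K, right 3 to N, up 1 to J, left 1 to I — 9 moves in all.
Check: all 10 open cells covered.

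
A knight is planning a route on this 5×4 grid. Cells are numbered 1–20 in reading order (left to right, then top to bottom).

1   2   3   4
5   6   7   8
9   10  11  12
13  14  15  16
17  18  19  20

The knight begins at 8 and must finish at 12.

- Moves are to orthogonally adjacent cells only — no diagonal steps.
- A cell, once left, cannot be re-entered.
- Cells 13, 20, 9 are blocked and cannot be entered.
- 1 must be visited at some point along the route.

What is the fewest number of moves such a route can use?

Any route passes through 1 somewhere between 8 and 12. Summing Manhattan distances along the two legs (8 → 1 → 12) gives a lower bound of 4 + 5 = 9 moves.
A route of 9 moves achieves this: 8 → 4 → 3 → 2 → 1 → 5 → 6 → 10 → 11 → 12.
Since 9 matches the lower bound, it is optimal.

9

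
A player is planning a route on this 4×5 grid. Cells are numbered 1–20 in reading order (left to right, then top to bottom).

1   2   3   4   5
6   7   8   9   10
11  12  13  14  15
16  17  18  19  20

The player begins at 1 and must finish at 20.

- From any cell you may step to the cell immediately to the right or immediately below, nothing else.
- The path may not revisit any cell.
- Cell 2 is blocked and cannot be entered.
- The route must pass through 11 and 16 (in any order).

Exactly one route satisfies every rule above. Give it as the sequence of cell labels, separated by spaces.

Moves only go right or down, so the column and row indices never decrease.
Route from 1: 3× down (reaching 16), 4× right (reaching 20) — 7 moves in all.
Check: all required cells visited.

1 6 11 16 17 18 19 20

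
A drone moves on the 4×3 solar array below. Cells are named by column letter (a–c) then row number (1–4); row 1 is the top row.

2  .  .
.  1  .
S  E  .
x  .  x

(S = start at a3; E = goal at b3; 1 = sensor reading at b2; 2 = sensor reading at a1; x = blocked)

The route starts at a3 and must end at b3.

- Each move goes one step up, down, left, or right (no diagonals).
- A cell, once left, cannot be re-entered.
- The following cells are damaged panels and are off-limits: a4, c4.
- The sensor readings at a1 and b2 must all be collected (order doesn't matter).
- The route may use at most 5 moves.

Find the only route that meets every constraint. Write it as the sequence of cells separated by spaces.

The budget equals the shortest possible length, so every move has to be on a shortest route through the required cells.
Route from a3: 2× up (reaching a1), right to b1, 2× down (reaching b3) — 5 moves in all.
Check: all required cells visited; 5 ≤ 5 moves.

a3 a2 a1 b1 b2 b3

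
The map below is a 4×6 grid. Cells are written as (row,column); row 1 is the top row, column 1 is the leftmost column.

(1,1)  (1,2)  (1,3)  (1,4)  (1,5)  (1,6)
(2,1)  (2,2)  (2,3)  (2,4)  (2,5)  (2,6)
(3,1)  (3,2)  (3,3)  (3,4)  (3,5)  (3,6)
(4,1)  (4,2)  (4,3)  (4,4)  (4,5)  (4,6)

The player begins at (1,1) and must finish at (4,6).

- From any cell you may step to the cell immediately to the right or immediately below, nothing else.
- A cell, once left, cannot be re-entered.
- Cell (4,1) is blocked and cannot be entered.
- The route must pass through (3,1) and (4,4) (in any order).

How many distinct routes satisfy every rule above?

3

A right/down-only route from (1,1) to (4,6) makes exactly 3 down-moves and 5 right-moves in some order.
With no other constraints that would be C(8,3) = 56 routes.
A monotone route can only reach the required cells in the order (3,1), (4,4), so split there and multiply the segment counts (each segment already excludes blocked cells): (1,1)→(3,1): 1; (3,1)→(4,4): 3; (4,4)→(4,6): 1; product = 3.
That gives 3 routes.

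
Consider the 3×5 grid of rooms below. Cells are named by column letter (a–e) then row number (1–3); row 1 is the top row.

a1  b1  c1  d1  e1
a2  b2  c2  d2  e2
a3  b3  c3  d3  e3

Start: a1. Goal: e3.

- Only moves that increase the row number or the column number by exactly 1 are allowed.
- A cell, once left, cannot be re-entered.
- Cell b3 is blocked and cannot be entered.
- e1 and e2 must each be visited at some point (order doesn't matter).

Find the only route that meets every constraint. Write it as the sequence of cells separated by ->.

a1 -> b1 -> c1 -> d1 -> e1 -> e2 -> e3

Moves only go right or down, so the column and row indices never decrease.
Route from a1: right 4 to e1, down 2 to e3 — 6 moves in all.
Check: all required cells visited.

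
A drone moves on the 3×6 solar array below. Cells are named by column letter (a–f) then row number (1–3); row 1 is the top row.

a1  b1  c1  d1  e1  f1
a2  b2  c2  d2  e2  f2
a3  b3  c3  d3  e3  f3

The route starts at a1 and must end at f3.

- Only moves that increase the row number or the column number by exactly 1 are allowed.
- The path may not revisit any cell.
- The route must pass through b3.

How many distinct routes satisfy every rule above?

A right/down-only route from a1 to f3 makes exactly 2 down-moves and 5 right-moves in some order.
With no other constraints that would be C(7,2) = 21 routes.
Split at b3 and multiply the segment counts: a1→b3: 3; b3→f3: 1; product = 3.
That gives 3 routes.

3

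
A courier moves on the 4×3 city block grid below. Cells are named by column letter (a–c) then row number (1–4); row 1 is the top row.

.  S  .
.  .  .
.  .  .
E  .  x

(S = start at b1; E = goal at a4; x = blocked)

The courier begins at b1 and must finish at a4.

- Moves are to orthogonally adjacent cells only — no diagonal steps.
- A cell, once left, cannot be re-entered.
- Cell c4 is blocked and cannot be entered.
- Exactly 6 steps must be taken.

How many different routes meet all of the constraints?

Need simple routes of exactly 6 moves from b1 to a4 (Manhattan distance 4, so 1 moves are spent on a detour and 1 undoing it).
Branch systematically from the start, pruning whenever the remaining move budget drops below the Manhattan distance to a4 or differs from it in parity. Grouping the completions by first move — via b2: 3; via a1: 3; via c1: 5 — and summing: 3 + 3 + 5 = 11.
That gives 11 routes.

11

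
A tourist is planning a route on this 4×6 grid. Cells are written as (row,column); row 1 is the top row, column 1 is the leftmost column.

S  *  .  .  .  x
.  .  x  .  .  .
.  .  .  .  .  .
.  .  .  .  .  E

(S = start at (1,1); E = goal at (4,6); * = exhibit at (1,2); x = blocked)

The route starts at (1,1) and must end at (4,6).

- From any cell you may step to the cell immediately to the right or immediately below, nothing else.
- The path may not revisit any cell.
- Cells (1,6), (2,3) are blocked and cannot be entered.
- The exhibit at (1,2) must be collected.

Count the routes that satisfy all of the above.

14

A right/down-only route from (1,1) to (4,6) makes exactly 3 down-moves and 5 right-moves in some order.
With no other constraints that would be C(8,3) = 56 routes.
Split at (1,2) and multiply the segment counts (each segment already excludes blocked cells): (1,1)→(1,2): 1; (1,2)→(4,6): 14; product = 14.
That gives 14 routes.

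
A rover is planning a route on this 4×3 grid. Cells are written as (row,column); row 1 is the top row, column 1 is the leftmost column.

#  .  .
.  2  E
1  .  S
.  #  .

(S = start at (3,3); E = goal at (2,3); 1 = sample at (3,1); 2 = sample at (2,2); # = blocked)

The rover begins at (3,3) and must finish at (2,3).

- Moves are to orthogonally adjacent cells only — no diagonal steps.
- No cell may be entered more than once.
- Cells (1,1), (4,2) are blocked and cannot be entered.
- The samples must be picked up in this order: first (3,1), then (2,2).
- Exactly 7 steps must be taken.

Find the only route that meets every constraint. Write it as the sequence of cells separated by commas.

(3,3), (3,2), (3,1), (2,1), (2,2), (1,2), (1,3), (2,3)

The waypoints must appear in the order (3,1), (2,2), with no cell reused.
Route from (3,3): left 2 to (3,1), up 1 to (2,1), right 1 to (2,2), up 1 to (1,2), right 1 to (1,3), down 1 to (2,3) — 7 moves in all.
Check: order respected (1 at step 2, 2 at step 4); 7 moves as required.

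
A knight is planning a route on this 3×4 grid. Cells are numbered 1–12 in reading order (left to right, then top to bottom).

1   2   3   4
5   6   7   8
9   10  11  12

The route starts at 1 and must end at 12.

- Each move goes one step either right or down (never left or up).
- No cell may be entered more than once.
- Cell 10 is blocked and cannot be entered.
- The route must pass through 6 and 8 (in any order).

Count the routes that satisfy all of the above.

2

A right/down-only route from 1 to 12 makes exactly 2 down-moves and 3 right-moves in some order.
With no other constraints that would be C(5,2) = 10 routes.
A monotone route can only reach the required cells in the order 6, 8, so split there and multiply the segment counts (each segment already excludes blocked cells): 1→6: 2; 6→8: 1; 8→12: 1; product = 2.
That gives 2 routes.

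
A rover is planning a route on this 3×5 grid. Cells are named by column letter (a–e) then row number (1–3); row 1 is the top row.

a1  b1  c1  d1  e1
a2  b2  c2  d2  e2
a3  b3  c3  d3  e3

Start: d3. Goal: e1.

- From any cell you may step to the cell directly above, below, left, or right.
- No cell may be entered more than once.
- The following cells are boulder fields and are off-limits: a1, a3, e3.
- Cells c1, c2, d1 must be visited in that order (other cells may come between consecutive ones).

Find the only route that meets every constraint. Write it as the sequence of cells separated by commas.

d3, c3, b3, b2, b1, c1, c2, d2, d1, e1

The waypoints must appear in the order c1, c2, d1, with no cell reused.
Route from d3: left 2 to b3, up 2 to b1, right 1 to c1, down 1 to c2, right 1 to d2, up 1 to d1, right 1 to e1 — 9 moves in all.
Check: order respected (c1 at step 5, c2 at step 6, d1 at step 8).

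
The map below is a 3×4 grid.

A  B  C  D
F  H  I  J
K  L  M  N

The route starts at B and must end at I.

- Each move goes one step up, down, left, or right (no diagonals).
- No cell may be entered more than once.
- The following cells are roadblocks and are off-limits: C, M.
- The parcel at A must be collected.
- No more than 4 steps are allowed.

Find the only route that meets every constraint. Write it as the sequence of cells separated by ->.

Any route must reach A and still end at I within 4 moves, so the order of the required stops is forced.
Route from B: left 1 to A, down 1 to F, right 2 to I — 4 moves in all.
Check: all required cells visited; 4 ≤ 4 moves.

B -> A -> F -> H -> I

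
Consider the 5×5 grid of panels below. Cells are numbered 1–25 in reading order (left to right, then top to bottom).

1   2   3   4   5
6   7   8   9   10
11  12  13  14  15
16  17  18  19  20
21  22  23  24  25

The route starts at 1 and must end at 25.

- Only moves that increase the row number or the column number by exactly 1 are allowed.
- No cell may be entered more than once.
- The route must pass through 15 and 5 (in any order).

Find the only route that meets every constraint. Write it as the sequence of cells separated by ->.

1 -> 2 -> 3 -> 4 -> 5 -> 10 -> 15 -> 20 -> 25

Moves only go right or down, so the column and row indices never decrease.
Route from 1: 4× right (reaching 5), 4× down (reaching 25) — 8 moves in all.
Check: all required cells visited.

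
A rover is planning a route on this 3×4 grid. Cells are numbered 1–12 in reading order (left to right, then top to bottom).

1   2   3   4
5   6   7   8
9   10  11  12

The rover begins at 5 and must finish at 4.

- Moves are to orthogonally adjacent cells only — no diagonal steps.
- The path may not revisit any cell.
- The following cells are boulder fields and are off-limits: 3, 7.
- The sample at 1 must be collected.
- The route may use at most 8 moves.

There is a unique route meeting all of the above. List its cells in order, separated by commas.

Any route must reach 1 and still end at 4 within 8 moves, so the order of the required stops is forced.
Route from 5: up 1 to 1, right 1 to 2, down 2 to 10, right 2 to 12, up 2 to 4 — 8 moves in all.
Check: all required cells visited; 8 ≤ 8 moves.

5, 1, 2, 6, 10, 11, 12, 8, 4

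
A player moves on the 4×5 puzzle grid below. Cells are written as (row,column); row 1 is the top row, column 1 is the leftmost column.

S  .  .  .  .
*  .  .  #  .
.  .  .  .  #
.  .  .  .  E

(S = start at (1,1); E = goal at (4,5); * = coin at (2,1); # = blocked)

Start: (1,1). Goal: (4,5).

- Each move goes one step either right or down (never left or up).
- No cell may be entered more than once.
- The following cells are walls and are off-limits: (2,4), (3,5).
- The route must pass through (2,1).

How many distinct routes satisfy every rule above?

9

A right/down-only route from (1,1) to (4,5) makes exactly 3 down-moves and 4 right-moves in some order.
With no other constraints that would be C(7,3) = 35 routes.
Split at (2,1) and multiply the segment counts (each segment already excludes blocked cells): (1,1)→(2,1): 1; (2,1)→(4,5): 9; product = 9.
That gives 9 routes.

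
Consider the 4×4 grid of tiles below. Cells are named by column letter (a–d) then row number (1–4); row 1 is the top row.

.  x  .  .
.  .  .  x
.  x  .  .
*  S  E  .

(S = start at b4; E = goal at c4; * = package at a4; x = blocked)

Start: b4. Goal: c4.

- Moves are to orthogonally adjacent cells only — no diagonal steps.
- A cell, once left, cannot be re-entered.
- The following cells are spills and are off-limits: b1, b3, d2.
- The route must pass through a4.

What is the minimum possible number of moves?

Any route passes through a4 somewhere between b4 and c4. Summing Manhattan distances along the two legs (b4 → a4 → c4) gives a lower bound of 1 + 2 = 3 moves.
The shortest route satisfying every rule uses 7 moves: b4 → a4 → a3 → a2 → b2 → c2 → c3 → c4.
The no-revisit rule (legs can't share cells) pushes the minimum above the 3-move bound; an exhaustive check rules out every length from 3 to 6 (on a 4-connected grid the length of any start-to-goal walk has the same parity as the Manhattan bound, so only lengths 3, 5, 7, … need checking), leaving 7 as the minimum.

7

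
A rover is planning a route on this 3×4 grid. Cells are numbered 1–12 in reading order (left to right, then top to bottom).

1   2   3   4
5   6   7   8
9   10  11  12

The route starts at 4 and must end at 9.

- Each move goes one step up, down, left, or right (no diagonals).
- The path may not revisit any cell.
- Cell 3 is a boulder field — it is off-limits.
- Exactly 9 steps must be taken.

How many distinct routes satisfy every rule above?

Need simple routes of exactly 9 moves from 4 to 9 (Manhattan distance 5, so 2 moves are spent on a detour and 2 undoing it).
Enumerating: 4 8 12 11 7 6 2 1 5 9 | 4 8 12 11 10 6 2 1 5 9 | 4 8 7 11 10 6 2 1 5 9.
That gives 3 routes.

3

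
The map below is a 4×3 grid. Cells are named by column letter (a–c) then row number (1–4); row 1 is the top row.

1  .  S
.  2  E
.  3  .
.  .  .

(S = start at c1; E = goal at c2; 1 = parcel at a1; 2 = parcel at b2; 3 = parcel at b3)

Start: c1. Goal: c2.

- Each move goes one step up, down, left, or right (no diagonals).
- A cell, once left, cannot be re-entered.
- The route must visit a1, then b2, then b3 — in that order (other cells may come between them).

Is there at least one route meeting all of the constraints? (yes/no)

One route that works: c1 → b1 → a1 → a2 → b2 → b3 → c3 → c2.

yes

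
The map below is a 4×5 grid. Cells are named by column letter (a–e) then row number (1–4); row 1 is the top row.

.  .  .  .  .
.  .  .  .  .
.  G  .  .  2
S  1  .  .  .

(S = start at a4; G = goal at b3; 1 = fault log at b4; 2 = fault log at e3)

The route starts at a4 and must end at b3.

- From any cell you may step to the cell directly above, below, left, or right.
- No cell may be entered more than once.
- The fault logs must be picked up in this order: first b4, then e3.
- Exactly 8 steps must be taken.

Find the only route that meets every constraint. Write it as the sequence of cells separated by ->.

a4 -> b4 -> c4 -> d4 -> e4 -> e3 -> d3 -> c3 -> b3

The waypoints must appear in the order b4, e3, with no cell reused.
Route from a4: right 4 to e4, up 1 to e3, left 3 to b3 — 8 moves in all.
Check: order respected (1 at step 1, 2 at step 5); 8 moves as required.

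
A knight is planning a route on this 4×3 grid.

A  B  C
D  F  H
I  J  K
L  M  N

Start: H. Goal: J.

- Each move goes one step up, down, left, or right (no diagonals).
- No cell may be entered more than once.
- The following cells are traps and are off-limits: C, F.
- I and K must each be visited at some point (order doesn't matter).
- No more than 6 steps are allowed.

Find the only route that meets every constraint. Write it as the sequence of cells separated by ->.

The 6-move cap with required stops at I, K leaves no slack for detours.
Route from H: 2× down (reaching N), 2× left (reaching L), up to I, right to J — 6 moves in all.
Check: all required cells visited; 6 ≤ 6 moves.

H -> K -> N -> M -> L -> I -> J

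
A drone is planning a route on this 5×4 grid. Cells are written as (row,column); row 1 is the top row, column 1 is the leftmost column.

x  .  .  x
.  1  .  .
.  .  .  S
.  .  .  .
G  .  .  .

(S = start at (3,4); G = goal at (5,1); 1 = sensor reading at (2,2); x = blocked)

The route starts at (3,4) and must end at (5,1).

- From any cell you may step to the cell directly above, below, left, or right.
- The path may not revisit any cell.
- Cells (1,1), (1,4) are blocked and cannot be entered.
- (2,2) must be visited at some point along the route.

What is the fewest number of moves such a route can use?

Any route passes through (2,2) somewhere between (3,4) and (5,1). Summing Manhattan distances along the two legs ((3,4) → (2,2) → (5,1)) gives a lower bound of 3 + 4 = 7 moves.
A route of 7 moves achieves this: (3,4) → (2,4) → (2,3) → (2,2) → (3,2) → (4,2) → (5,2) → (5,1).
Since 7 matches the lower bound, it is optimal.

7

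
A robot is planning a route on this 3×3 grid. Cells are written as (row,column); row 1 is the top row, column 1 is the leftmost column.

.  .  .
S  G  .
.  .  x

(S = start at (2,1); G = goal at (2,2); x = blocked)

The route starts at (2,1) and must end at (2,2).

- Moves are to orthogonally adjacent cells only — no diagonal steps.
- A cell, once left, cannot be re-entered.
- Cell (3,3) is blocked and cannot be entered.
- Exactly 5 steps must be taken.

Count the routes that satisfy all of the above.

1

Need simple routes of exactly 5 moves from (2,1) to (2,2) (Manhattan distance 1, so 2 moves are spent on a detour and 2 undoing it).
Enumerating: (2,1) (1,1) (1,2) (1,3) (2,3) (2,2).
That gives 1 route.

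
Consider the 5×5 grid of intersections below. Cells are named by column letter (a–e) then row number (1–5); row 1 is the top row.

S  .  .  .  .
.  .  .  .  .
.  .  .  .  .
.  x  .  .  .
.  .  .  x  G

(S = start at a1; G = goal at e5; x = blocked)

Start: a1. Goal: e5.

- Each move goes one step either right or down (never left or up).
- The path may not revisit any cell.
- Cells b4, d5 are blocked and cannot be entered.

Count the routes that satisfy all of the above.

31

A right/down-only route from a1 to e5 makes exactly 4 down-moves and 4 right-moves in some order.
With no other constraints that would be C(8,4) = 70 routes.
Subtract routes through each blocked cell (inclusion–exclusion for overlaps): − through b4: 16 − through d5: 35 + through b4&d5: 12 → 31.
That gives 31 routes.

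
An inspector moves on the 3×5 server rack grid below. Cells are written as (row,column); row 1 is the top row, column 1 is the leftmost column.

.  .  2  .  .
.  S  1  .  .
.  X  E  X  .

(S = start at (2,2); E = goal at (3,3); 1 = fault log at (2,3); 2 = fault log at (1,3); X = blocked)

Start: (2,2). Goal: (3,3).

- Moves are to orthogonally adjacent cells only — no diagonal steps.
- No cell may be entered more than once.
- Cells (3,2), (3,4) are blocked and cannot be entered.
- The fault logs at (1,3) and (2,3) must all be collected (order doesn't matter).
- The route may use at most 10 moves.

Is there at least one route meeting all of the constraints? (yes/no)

One route that works: (2,2) → (1,2) → (1,3) → (2,3) → (3,3).

yes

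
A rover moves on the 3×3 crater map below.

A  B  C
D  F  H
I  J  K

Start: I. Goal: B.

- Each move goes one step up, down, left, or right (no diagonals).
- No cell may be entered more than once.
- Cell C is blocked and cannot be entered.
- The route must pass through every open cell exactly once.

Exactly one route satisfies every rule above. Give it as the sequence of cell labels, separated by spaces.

Need to visit all 8 open cells exactly once, starting at I and ending at B.
Route from I: right 2 to K, up 1 to H, left 2 to D, up 1 to A, right 1 to B — 7 moves in all.
Check: all 8 open cells covered.

I J K H F D A B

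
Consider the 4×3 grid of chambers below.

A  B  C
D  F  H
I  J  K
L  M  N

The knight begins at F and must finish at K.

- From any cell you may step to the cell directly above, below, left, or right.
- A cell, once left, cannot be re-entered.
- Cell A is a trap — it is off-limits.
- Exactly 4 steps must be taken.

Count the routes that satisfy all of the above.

Need simple routes of exactly 4 moves from F to K (Manhattan distance 2, so 1 moves are spent on a detour and 1 undoing it).
Enumerating: F B C H K | F J M N K | F D I J K.
That gives 3 routes.

3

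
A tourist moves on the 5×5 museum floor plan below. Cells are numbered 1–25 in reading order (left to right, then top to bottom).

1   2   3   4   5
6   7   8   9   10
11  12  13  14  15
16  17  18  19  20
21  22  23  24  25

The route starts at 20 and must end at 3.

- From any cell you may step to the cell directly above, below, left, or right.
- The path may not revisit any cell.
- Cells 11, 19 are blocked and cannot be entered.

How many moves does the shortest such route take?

The Manhattan distance from 20 to 3 is |4−1| + |5−3| = 5, so at least 5 moves are needed.
A route of 5 moves achieves this: 20 → 15 → 10 → 5 → 4 → 3.
Since 5 matches the lower bound, it is optimal.

5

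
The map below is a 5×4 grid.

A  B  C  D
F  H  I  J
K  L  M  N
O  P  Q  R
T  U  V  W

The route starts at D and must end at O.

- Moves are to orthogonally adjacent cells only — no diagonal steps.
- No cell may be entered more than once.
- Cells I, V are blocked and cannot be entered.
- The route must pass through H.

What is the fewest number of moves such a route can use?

6

Any route passes through H somewhere between D and O. Summing Manhattan distances along the two legs (D → H → O) gives a lower bound of 3 + 3 = 6 moves.
A route of 6 moves achieves this: D → C → B → H → L → P → O.
Since 6 matches the lower bound, it is optimal.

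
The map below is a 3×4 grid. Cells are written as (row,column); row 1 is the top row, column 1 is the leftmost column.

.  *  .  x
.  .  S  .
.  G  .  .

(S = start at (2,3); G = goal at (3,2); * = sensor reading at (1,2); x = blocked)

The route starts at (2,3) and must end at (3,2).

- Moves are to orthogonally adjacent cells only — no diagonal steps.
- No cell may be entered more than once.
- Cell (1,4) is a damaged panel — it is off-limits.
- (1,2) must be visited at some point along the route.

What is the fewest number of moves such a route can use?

Any route passes through (1,2) somewhere between (2,3) and (3,2). Summing Manhattan distances along the two legs ((2,3) → (1,2) → (3,2)) gives a lower bound of 2 + 2 = 4 moves.
A route of 4 moves achieves this: (2,3) → (1,3) → (1,2) → (2,2) → (3,2).
Since 4 matches the lower bound, it is optimal.

4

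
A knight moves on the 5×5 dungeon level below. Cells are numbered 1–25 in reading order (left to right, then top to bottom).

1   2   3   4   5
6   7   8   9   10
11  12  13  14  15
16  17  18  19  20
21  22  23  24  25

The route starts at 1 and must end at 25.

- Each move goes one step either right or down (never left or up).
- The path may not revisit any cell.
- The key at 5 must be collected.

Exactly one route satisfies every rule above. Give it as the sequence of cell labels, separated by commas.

Moves only go right or down, so the column and row indices never decrease.
Route from 1: right 4 to 5, down 4 to 25 — 8 moves in all.
Check: all required cells visited.

1, 2, 3, 4, 5, 10, 15, 20, 25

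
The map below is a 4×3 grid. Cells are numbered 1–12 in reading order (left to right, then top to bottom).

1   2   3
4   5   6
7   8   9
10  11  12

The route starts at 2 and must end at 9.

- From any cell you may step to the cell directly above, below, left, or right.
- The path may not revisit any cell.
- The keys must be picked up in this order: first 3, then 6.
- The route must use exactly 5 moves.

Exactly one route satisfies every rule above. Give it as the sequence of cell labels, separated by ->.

The waypoints must appear in the order 3, 6, with no cell reused.
Route from 2: right 1 to 3, down 1 to 6, left 1 to 5, down 1 to 8, right 1 to 9 — 5 moves in all.
Check: order respected (3 at step 1, 6 at step 2); 5 moves as required.

2 -> 3 -> 6 -> 5 -> 8 -> 9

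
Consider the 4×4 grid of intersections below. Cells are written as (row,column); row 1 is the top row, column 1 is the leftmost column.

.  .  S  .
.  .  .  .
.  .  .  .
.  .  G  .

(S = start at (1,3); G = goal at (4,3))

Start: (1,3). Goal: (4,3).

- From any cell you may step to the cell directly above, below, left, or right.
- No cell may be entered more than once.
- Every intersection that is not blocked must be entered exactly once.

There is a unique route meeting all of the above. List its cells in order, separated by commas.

(1,3), (1,4), (2,4), (2,3), (2,2), (1,2), (1,1), (2,1), (3,1), (4,1), (4,2), (3,2), (3,3), (3,4), (4,4), (4,3)

Need to visit all 16 open cells exactly once, starting at (1,3) and ending at (4,3).
Cell (1,4) has only two open neighbours ((2,4) and (1,3)), so the path must pass straight through it: one of those is the cell it's entered from and the other is where it exits.
Route from (1,3): right 1 to (1,4), down 1 to (2,4), left 2 to (2,2), up 1 to (1,2), left 1 to (1,1), down 3 to (4,1), right 1 to (4,2), up 1 to (3,2), right 2 to (3,4), down 1 to (4,4), left 1 to (4,3) — 15 moves in all.
Check: all 16 open cells covered.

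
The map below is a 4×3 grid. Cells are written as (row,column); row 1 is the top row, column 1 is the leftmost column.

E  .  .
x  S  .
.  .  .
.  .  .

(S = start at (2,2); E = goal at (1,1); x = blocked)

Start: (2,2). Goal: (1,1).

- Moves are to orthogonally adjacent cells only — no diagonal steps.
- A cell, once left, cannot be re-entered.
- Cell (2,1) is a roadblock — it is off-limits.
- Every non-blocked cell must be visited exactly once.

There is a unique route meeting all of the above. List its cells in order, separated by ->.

(2,2) -> (3,2) -> (3,1) -> (4,1) -> (4,2) -> (4,3) -> (3,3) -> (2,3) -> (1,3) -> (1,2) -> (1,1)

Need to visit all 11 open cells exactly once, starting at (2,2) and ending at (1,1).
Cell (4,1) has only two open neighbours ((3,1) and (4,2)), so the path must pass straight through it: one of those is the cell it's entered from and the other is where it exits.
Route from (2,2): down 1 to (3,2), left 1 to (3,1), down 1 to (4,1), right 2 to (4,3), up 3 to (1,3), left 2 to (1,1) — 10 moves in all.
Check: all 11 open cells covered.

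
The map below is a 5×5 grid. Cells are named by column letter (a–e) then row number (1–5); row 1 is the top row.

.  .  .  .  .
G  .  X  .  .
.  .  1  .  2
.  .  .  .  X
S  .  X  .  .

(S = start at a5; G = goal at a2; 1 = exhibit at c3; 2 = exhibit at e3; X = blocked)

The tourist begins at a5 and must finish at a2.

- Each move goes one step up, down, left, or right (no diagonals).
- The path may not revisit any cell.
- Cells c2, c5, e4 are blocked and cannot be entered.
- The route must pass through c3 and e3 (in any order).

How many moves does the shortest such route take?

13

Any route passes through c3 and e3 in some order between a5 and a2. Summing Manhattan distances along each leg and taking the cheapest ordering (a5 → c3 → e3 → a2) gives a lower bound of 4 + 2 + 5 = 11 moves.
The shortest route satisfying every rule uses 13 moves: a5 → a4 → a3 → b3 → c3 → d3 → e3 → e2 → e1 → d1 → c1 → b1 → b2 → a2.
The bound of 11 isn't tight here; checking systematically, no route of length 11 through 12 satisfies every constraint, so 13 is the minimum.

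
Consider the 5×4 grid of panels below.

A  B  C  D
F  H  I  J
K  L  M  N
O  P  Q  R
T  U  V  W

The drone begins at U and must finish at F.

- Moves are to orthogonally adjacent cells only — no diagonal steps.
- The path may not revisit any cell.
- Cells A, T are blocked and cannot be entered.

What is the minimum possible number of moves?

4

The Manhattan distance from U to F is |5−2| + |2−1| = 4, so at least 4 moves are needed.
A route of 4 moves achieves this: U → P → L → H → F.
Since 4 matches the lower bound, it is optimal.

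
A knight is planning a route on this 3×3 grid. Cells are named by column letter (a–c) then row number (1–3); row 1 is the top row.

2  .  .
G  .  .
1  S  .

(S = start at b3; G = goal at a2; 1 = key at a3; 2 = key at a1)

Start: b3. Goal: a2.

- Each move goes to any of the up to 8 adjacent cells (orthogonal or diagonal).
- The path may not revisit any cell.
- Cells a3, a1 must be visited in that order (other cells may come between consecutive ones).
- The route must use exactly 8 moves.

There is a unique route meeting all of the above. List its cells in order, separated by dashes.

The waypoints must appear in the order a3, a1, with no cell reused.
Route from b3: left 1 to a3, up-right 1 to b2, down-right 1 to c3, up 2 to c1, left 2 to a1, down 1 to a2 — 8 moves in all.
Check: order respected (1 at step 1, 2 at step 7); 8 moves as required.

b3 - a3 - b2 - c3 - c2 - c1 - b1 - a1 - a2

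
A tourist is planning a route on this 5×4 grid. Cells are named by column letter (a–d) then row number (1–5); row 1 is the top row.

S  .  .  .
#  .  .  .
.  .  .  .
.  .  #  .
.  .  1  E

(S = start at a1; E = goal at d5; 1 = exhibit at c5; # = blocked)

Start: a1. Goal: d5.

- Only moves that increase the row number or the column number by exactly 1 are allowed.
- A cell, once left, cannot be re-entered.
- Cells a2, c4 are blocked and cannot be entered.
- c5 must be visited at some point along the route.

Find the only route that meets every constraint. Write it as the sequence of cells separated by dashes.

a1 - b1 - b2 - b3 - b4 - b5 - c5 - d5

Moves only go right or down, so the column and row indices never decrease.
Route from a1: right 1 to b1, down 4 to b5, right 2 to d5 — 7 moves in all.
Check: all required cells visited.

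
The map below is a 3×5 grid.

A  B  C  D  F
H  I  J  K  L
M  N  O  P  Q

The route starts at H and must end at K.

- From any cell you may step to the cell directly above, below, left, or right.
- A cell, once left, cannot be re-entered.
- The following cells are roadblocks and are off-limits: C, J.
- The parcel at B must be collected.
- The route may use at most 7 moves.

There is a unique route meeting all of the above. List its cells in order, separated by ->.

H -> A -> B -> I -> N -> O -> P -> K

Any route must reach B and still end at K within 7 moves, so the order of the required stops is forced.
Route from H: up to A, right to B, 2× down (reaching N), 2× right (reaching P), up to K — 7 moves in all.
Check: all required cells visited; 7 ≤ 7 moves.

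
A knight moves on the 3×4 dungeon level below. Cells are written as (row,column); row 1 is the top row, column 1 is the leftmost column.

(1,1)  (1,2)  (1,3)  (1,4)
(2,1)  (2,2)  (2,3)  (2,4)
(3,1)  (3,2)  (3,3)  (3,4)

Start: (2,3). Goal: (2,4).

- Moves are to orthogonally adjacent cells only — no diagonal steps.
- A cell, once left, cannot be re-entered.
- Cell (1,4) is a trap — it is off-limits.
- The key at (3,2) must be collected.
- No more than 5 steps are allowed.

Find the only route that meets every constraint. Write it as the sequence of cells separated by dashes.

Any route must reach (3,2) and still end at (2,4) within 5 moves, so the order of the required stops is forced.
Route from (2,3): left to (2,2), down to (3,2), 2× right (reaching (3,4)), up to (2,4) — 5 moves in all.
Check: all required cells visited; 5 ≤ 5 moves.

(2,3) - (2,2) - (3,2) - (3,3) - (3,4) - (2,4)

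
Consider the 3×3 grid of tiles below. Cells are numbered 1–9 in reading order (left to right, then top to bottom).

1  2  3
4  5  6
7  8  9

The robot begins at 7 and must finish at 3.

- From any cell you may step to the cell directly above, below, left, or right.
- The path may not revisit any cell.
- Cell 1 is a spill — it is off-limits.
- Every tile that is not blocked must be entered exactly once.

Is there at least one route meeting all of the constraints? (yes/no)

no

Colour the cells like a checkerboard: each orthogonal step flips colour, so a Hamiltonian route alternates colours. Here there are 4 cells of one colour and 4 of the other, with start on the same colour as the goal — the counts and endpoints can't be arranged into an alternating sequence of length 8, so no Hamiltonian route exists.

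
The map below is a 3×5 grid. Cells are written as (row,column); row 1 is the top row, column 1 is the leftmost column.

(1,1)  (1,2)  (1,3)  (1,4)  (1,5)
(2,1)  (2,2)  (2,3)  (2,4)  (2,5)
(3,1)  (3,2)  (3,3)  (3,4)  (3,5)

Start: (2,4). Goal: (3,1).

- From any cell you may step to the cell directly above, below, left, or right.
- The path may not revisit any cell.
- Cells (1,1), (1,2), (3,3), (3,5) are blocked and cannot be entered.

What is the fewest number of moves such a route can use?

4

The Manhattan distance from (2,4) to (3,1) is |2−3| + |4−1| = 4, so at least 4 moves are needed.
A route of 4 moves achieves this: (2,4) → (2,3) → (2,2) → (3,2) → (3,1).
Since 4 matches the lower bound, it is optimal.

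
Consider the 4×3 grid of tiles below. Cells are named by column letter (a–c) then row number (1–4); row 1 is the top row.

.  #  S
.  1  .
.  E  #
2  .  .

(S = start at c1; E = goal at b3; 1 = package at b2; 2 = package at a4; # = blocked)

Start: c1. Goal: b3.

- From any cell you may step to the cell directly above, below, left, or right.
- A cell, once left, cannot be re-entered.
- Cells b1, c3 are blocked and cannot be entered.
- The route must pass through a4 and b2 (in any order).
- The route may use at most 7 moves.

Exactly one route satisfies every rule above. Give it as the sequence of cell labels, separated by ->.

The 7-move cap with required stops at a4, b2 leaves no slack for detours.
Route from c1: down 1 to c2, left 2 to a2, down 2 to a4, right 1 to b4, up 1 to b3 — 7 moves in all.
Check: all required cells visited; 7 ≤ 7 moves.

c1 -> c2 -> b2 -> a2 -> a3 -> a4 -> b4 -> b3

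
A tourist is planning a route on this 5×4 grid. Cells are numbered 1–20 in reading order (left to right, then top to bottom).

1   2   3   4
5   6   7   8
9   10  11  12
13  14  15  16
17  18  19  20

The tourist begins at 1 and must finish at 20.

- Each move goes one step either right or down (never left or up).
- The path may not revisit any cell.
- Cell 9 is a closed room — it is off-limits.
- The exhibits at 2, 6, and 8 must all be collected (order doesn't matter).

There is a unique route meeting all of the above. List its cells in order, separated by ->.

1 -> 2 -> 6 -> 7 -> 8 -> 12 -> 16 -> 20

Moves only go right or down, so the column and row indices never decrease.
Route from 1: right 1 to 2, down 1 to 6, right 2 to 8, down 3 to 20 — 7 moves in all.
Check: all required cells visited.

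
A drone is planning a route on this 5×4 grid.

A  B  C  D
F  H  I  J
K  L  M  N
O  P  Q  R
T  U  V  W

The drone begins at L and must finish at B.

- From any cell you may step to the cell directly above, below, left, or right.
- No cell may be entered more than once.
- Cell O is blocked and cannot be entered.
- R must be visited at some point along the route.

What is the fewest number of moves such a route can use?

8

Any route passes through R somewhere between L and B. Summing Manhattan distances along the two legs (L → R → B) gives a lower bound of 3 + 5 = 8 moves.
A route of 8 moves achieves this: L → P → Q → R → N → J → D → C → B.
Since 8 matches the lower bound, it is optimal.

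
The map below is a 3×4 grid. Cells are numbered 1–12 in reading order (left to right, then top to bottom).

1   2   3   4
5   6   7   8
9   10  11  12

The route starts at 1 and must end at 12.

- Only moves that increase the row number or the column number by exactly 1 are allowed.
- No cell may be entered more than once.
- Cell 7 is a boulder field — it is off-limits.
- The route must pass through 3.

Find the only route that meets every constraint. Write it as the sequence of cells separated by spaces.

1 2 3 4 8 12

Moves only go right or down, so the column and row indices never decrease.
Route from 1: right 3 to 4, down 2 to 12 — 5 moves in all.
Check: all required cells visited.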